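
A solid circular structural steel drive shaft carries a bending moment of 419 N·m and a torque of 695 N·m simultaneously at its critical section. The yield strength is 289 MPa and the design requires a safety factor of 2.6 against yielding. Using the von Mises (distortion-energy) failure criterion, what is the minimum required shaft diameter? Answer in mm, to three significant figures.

σ_allow = σ_y/n = 289/2.6 = 111.2 MPa.
For a solid shaft σ_b = 32M/(πd³) and τ = 16T/(πd³), so the von Mises stress is σ' = (16/πd³)·√(4M²+3T²).
√(4M²+3T²) = √(4×(419000)² + 3×(695000)²) = 1.467×10^6 N·mm.
d³ = 16×1.467×10^6/(π×111.2) = 67200 mm³.
d = 40.66 mm.

d = 40.7 mm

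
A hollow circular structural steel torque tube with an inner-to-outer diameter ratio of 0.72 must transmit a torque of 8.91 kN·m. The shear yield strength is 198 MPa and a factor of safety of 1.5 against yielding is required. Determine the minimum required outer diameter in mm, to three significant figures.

τ_allow = 198/1.5 = 132.0 MPa.
For a hollow shaft τ = 16T/[πd_o³(1−k⁴)] with k = 0.72, so 1−k⁴ = 0.7313.
d_o³ = 16T/[π τ_allow (1−k⁴)] = 16×8910000/(π×132.0×0.7313) = 470100 mm³.
d_o = 77.76 mm.

d_o = 77.8 mm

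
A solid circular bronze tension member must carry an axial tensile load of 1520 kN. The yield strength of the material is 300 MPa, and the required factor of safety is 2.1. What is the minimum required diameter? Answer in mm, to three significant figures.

Allowable stress σ_allow = 300/2.1 = 142.9 MPa.
Required area A = F/σ_allow = 1520000/142.9 = 10640 mm².
A = πd²/4 → d = √(4A/π) = 116.4 mm.

d = 116 mm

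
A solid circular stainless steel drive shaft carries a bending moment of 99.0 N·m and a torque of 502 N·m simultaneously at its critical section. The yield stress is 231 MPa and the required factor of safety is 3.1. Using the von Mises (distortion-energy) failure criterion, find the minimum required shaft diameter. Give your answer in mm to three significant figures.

d = 39.4 mm

σ_allow = σ_y/n = 231/3.1 = 74.52 MPa.
For a solid shaft σ_b = 32M/(πd³) and τ = 16T/(πd³), so the von Mises stress is σ' = (16/πd³)·√(4M²+3T²).
√(4M²+3T²) = √(4×(99000)² + 3×(502000)²) = 891700 N·mm.
d³ = 16×891700/(π×74.52) = 60950 mm³.
d = 39.35 mm.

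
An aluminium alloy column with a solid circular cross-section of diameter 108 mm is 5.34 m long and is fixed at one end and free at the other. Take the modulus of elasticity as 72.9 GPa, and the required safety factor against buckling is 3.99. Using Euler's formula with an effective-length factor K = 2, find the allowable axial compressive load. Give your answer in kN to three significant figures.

P_allow = 10.6 kN

I = πd⁴/64 = π×108⁴/64 = 6.678×10^6 mm⁴.
Effective length L_e = KL = 2×5.34 m = 10680 mm.
Euler critical load P_cr = π²EI/L_e² = π²×72900×6.678×10^6/10680² = 42130 N.
P_allow = P_cr/n = 42130/3.99 = 10560 N.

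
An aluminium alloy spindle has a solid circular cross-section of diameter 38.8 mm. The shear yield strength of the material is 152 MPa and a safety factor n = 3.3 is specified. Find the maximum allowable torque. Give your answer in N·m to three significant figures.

T_allow = 528 N·m

τ_allow = 152/3.3 = 46.06 MPa.
For a solid shaft T_allow = τ_allow·πd³/16; πd³/16 = π×38.8³/16 = 11470 mm³.
T_allow = 46.06×11470 = 528300 N·mm = 528.3 N·m.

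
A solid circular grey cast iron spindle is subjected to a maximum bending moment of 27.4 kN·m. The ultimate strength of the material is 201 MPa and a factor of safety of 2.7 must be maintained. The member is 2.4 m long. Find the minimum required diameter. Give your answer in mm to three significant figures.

σ_allow = 201/2.7 = 74.44 MPa.
For a solid circular section σ = 32M/(πd³), so d³ = 32M/(π σ_allow) = 32×2.7400×10^7/(π×74.44) = 3.749×10^6 mm³.
d = 155.3 mm.

d = 155 mm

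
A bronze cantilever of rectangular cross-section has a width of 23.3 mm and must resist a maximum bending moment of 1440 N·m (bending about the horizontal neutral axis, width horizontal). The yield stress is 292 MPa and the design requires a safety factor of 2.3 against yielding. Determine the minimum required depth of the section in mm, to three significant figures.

σ_allow = 292/2.3 = 127.0 MPa.
For a rectangular section σ = 6M/(bh²), so h² = 6M/(b σ_allow) = 6×1440000/(23.3×127.0) = 2921 mm².
h = 54.04 mm.

h = 54.0 mm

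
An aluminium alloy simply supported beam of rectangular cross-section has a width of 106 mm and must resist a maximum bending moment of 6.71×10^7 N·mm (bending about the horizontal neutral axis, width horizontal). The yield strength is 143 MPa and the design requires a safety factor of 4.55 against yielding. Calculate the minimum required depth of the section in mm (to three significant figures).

h = 348 mm

σ_allow = 143/4.55 = 31.43 MPa.
For a rectangular section σ = 6M/(bh²), so h² = 6M/(b σ_allow) = 6×6.7100×10^7/(106×31.43) = 120800 mm².
h = 347.6 mm.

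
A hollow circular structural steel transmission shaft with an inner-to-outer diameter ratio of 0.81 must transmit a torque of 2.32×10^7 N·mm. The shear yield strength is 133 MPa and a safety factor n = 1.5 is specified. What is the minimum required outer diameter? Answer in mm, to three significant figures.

τ_allow = 133/1.5 = 88.67 MPa.
For a hollow shaft τ = 16T/[πd_o³(1−k⁴)] with k = 0.81, so 1−k⁴ = 0.5695.
d_o³ = 16T/[π τ_allow (1−k⁴)] = 16×2.3200×10^7/(π×88.67×0.5695) = 2.340×10^6 mm³.
d_o = 132.8 mm.

d_o = 133 mm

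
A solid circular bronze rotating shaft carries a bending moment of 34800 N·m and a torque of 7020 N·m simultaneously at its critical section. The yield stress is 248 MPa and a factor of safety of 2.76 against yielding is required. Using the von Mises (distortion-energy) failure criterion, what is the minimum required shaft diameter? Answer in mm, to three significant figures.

d = 159 mm

σ_allow = σ_y/n = 248/2.76 = 89.86 MPa.
For a solid shaft σ_b = 32M/(πd³) and τ = 16T/(πd³), so the von Mises stress is σ' = (16/πd³)·√(4M²+3T²).
√(4M²+3T²) = √(4×(3.480×10^7)² + 3×(7.020×10^6)²) = 7.065×10^7 N·mm.
d³ = 16×7.065×10^7/(π×89.86) = 4.005×10^6 mm³.
d = 158.8 mm.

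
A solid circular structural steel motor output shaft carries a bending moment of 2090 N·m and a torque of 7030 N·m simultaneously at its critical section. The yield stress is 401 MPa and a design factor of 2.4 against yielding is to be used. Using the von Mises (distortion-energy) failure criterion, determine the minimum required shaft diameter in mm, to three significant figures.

σ_allow = σ_y/n = 401/2.4 = 167.1 MPa.
For a solid shaft σ_b = 32M/(πd³) and τ = 16T/(πd³), so the von Mises stress is σ' = (16/πd³)·√(4M²+3T²).
√(4M²+3T²) = √(4×(2.090×10^6)² + 3×(7.030×10^6)²) = 1.287×10^7 N·mm.
d³ = 16×1.287×10^7/(π×167.1) = 392400 mm³.
d = 73.21 mm.

d = 73.2 mm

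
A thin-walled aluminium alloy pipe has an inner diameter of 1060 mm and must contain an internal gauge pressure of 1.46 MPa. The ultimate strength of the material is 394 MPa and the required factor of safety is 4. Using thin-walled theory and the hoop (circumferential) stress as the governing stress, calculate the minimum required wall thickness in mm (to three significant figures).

t = 7.86 mm

σ_allow = 394/4 = 98.50 MPa.
Hoop stress σ_h = pD/(2t), so t = pD/(2σ_allow) = 1.46×1060/(2×98.50) = 7.856 mm.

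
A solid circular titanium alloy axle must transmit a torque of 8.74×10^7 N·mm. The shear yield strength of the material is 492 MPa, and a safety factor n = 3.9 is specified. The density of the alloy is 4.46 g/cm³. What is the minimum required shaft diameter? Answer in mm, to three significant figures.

d = 152 mm

Allowable shear stress τ_allow = 492/3.9 = 126.2 MPa.
For a solid shaft τ = 16T/(πd³), so d³ = 16T/(π τ_allow) = 16×8.7400×10^7/(π×126.2) = 3.528×10^6 mm³.
d = (3.528×10^6)^(1/3) = 152.2 mm.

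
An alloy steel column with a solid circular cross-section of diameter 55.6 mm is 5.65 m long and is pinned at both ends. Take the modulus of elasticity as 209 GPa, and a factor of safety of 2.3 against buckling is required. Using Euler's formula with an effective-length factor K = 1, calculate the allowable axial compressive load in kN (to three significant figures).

P_allow = 13.2 kN

I = πd⁴/64 = π×55.6⁴/64 = 469100 mm⁴.
Effective length L_e = KL = 1×5.65 m = 5650 mm.
Euler critical load P_cr = π²EI/L_e² = π²×209000×469100/5650² = 30310 N.
P_allow = P_cr/n = 30310/2.3 = 13180 N.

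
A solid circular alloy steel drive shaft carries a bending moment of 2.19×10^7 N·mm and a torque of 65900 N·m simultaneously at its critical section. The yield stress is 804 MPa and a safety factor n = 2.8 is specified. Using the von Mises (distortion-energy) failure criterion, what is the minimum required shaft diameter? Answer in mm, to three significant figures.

σ_allow = σ_y/n = 804/2.8 = 287.1 MPa.
For a solid shaft σ_b = 32M/(πd³) and τ = 16T/(πd³), so the von Mises stress is σ' = (16/πd³)·√(4M²+3T²).
√(4M²+3T²) = √(4×(2.190×10^7)² + 3×(6.590×10^7)²) = 1.223×10^8 N·mm.
d³ = 16×1.223×10^8/(π×287.1) = 2.168×10^6 mm³.
d = 129.4 mm.

d = 129 mm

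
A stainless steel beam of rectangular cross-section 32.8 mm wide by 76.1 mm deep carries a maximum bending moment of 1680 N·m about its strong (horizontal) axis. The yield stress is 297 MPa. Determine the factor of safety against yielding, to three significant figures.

n = 5.60

Section modulus S = bh²/6 = 32.8×76.1²/6 = 31660 mm³.
σ = M/S = 1680000/31660 = 53.07 MPa.
n = 297/53.07 = 5.597.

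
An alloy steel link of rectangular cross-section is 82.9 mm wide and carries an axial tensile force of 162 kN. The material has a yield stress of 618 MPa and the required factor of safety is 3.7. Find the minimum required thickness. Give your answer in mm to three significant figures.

σ_allow = 618/3.7 = 167.0 MPa.
Required area A = F/σ_allow = 162000/167.0 = 969.9 mm².
t = A/w = 969.9/82.9 = 11.70 mm.

t = 11.7 mm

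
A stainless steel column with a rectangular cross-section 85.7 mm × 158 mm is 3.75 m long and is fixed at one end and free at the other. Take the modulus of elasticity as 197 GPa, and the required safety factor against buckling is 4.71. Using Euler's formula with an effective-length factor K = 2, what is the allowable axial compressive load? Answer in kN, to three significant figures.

P_allow = 60.8 kN

Buckling occurs about the weak axis: I_min = h·b³/12 = 158×85.7³/12 = 8.287×10^6 mm⁴ (b = 85.7 mm is the smaller dimension).
Effective length L_e = KL = 2×3.75 m = 7500 mm.
Euler critical load P_cr = π²EI/L_e² = π²×197000×8.287×10^6/7500² = 286500 N.
P_allow = P_cr/n = 286500/4.71 = 60820 N.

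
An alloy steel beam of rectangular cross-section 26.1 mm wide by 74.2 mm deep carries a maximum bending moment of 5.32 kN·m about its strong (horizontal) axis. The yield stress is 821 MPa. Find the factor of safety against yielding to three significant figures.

Section modulus S = bh²/6 = 26.1×74.2²/6 = 23950 mm³.
σ = M/S = 5320000/23950 = 222.1 MPa.
n = 821/222.1 = 3.696.

n = 3.70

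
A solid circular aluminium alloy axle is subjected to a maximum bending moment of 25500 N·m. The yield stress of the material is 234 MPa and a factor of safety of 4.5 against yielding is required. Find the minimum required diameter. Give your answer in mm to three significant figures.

d = 171 mm

σ_allow = 234/4.5 = 52.00 MPa.
For a solid circular section σ = 32M/(πd³), so d³ = 32M/(π σ_allow) = 32×2.5500×10^7/(π×52.00) = 4.995×10^6 mm³.
d = 170.9 mm.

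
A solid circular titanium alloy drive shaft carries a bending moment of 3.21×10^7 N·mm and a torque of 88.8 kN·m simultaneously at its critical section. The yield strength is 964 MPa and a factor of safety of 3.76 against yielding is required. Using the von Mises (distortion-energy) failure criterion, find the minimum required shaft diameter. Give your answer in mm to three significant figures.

σ_allow = σ_y/n = 964/3.76 = 256.4 MPa.
For a solid shaft σ_b = 32M/(πd³) and τ = 16T/(πd³), so the von Mises stress is σ' = (16/πd³)·√(4M²+3T²).
√(4M²+3T²) = √(4×(3.210×10^7)² + 3×(8.880×10^7)²) = 1.667×10^8 N·mm.
d³ = 16×1.667×10^8/(π×256.4) = 3.311×10^6 mm³.
d = 149.0 mm.

d = 149 mm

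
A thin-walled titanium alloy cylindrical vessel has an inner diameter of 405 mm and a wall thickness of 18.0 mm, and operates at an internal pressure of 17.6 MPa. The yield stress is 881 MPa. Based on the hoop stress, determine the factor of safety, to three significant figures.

σ_h = pD/(2t) = 17.6×405/(2×18.0) = 198.0 MPa.
n = 881/198.0 = 4.449.

n = 4.45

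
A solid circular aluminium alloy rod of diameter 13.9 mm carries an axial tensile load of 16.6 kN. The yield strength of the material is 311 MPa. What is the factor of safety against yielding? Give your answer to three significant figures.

A = πd²/4 = 151.7 mm².
σ = F/A = 16600/151.7 = 109.4 MPa.
n = 311/109.4 = 2.843.

n = 2.84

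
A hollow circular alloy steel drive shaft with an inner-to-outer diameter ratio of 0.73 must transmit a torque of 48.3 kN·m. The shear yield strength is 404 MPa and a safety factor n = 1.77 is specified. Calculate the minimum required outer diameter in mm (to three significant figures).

d_o = 115 mm

τ_allow = 404/1.77 = 228.2 MPa.
For a hollow shaft τ = 16T/[πd_o³(1−k⁴)] with k = 0.73, so 1−k⁴ = 0.7160.
d_o³ = 16T/[π τ_allow (1−k⁴)] = 16×4.8300×10^7/(π×228.2×0.7160) = 1.505×10^6 mm³.
d_o = 114.6 mm.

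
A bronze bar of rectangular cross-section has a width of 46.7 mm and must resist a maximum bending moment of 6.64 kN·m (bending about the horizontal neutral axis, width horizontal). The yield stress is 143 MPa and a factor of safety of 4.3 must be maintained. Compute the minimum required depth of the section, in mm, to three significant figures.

σ_allow = 143/4.3 = 33.26 MPa.
For a rectangular section σ = 6M/(bh²), so h² = 6M/(b σ_allow) = 6×6640000/(46.7×33.26) = 25650 mm².
h = 160.2 mm.

h = 160 mm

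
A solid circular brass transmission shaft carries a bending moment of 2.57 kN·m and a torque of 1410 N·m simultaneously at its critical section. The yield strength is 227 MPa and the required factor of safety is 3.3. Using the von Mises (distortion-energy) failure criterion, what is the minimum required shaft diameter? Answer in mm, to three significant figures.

d = 75.0 mm

σ_allow = σ_y/n = 227/3.3 = 68.79 MPa.
For a solid shaft σ_b = 32M/(πd³) and τ = 16T/(πd³), so the von Mises stress is σ' = (16/πd³)·√(4M²+3T²).
√(4M²+3T²) = √(4×(2.570×10^6)² + 3×(1.410×10^6)²) = 5.691×10^6 N·mm.
d³ = 16×5.691×10^6/(π×68.79) = 421300 mm³.
d = 74.97 mm.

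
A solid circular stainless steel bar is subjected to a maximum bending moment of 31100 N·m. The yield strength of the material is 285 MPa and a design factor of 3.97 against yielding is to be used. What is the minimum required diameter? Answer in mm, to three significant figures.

d = 164 mm

σ_allow = 285/3.97 = 71.79 MPa.
For a solid circular section σ = 32M/(πd³), so d³ = 32M/(π σ_allow) = 32×3.1100×10^7/(π×71.79) = 4.413×10^6 mm³.
d = 164.0 mm.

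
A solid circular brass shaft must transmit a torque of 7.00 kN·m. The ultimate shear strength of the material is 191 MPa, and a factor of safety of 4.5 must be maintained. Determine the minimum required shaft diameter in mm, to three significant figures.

d = 94.4 mm

Allowable shear stress τ_allow = 191/4.5 = 42.44 MPa.
For a solid shaft τ = 16T/(πd³), so d³ = 16T/(π τ_allow) = 16×7000000/(π×42.44) = 839900 mm³.
d = (839900)^(1/3) = 94.35 mm.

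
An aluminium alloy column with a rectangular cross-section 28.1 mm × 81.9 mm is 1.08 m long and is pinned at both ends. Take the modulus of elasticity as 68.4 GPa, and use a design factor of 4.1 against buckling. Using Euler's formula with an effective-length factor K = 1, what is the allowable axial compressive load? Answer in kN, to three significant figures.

P_allow = 21.4 kN

Buckling occurs about the weak axis: I_min = h·b³/12 = 81.9×28.1³/12 = 151400 mm⁴ (b = 28.1 mm is the smaller dimension).
Effective length L_e = KL = 1×1.08 m = 1080 mm.
Euler critical load P_cr = π²EI/L_e² = π²×68400×151400/1080² = 87650 N.
P_allow = P_cr/n = 87650/4.1 = 21380 N.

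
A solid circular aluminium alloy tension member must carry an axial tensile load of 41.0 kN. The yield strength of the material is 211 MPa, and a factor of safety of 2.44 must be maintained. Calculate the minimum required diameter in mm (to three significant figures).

Allowable stress σ_allow = 211/2.44 = 86.48 MPa.
Required area A = F/σ_allow = 41000/86.48 = 474.1 mm².
A = πd²/4 → d = √(4A/π) = 24.57 mm.

d = 24.6 mm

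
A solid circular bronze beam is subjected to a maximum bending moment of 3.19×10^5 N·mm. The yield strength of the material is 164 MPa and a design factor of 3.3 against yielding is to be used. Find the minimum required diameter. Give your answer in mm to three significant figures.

σ_allow = 164/3.3 = 49.70 MPa.
For a solid circular section σ = 32M/(πd³), so d³ = 32M/(π σ_allow) = 32×319000/(π×49.70) = 65380 mm³.
d = 40.29 mm.

d = 40.3 mm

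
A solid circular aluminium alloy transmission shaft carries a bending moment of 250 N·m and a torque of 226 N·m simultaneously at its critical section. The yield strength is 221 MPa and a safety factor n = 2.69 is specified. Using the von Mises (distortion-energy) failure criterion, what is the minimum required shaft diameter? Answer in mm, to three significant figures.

d = 34.0 mm

σ_allow = σ_y/n = 221/2.69 = 82.16 MPa.
For a solid shaft σ_b = 32M/(πd³) and τ = 16T/(πd³), so the von Mises stress is σ' = (16/πd³)·√(4M²+3T²).
√(4M²+3T²) = √(4×(250000)² + 3×(226000)²) = 635000 N·mm.
d³ = 16×635000/(π×82.16) = 39360 mm³.
d = 34.02 mm.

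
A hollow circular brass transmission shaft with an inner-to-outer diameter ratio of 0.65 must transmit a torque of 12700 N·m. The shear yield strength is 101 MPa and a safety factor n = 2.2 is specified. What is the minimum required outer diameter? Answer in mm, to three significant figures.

τ_allow = 101/2.2 = 45.91 MPa.
For a hollow shaft τ = 16T/[πd_o³(1−k⁴)] with k = 0.65, so 1−k⁴ = 0.8215.
d_o³ = 16T/[π τ_allow (1−k⁴)] = 16×1.2700×10^7/(π×45.91×0.8215) = 1.715×10^6 mm³.
d_o = 119.7 mm.

d_o = 120 mm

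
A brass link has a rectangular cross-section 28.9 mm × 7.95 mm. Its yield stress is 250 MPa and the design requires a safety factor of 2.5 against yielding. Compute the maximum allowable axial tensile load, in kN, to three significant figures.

F_allow = 23.0 kN

σ_allow = 250/2.5 = 100.0 MPa.
A = 28.9×7.95 = 229.8 mm².
F_allow = σ_allow × A = 100.0×229.8 = 22980 N.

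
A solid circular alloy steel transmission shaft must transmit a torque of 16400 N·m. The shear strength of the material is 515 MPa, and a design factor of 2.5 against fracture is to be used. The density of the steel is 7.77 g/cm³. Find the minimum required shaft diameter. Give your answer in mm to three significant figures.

Allowable shear stress τ_allow = 515/2.5 = 206.0 MPa.
For a solid shaft τ = 16T/(πd³), so d³ = 16T/(π τ_allow) = 16×1.6400×10^7/(π×206.0) = 405500 mm³.
d = (405500)^(1/3) = 74.01 mm.

d = 74.0 mm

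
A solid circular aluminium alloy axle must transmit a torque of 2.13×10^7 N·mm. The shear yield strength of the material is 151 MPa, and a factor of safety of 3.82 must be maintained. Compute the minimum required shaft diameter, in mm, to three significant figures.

d = 140 mm

Allowable shear stress τ_allow = 151/3.82 = 39.53 MPa.
For a solid shaft τ = 16T/(πd³), so d³ = 16T/(π τ_allow) = 16×2.1300×10^7/(π×39.53) = 2.744×10^6 mm³.
d = (2.744×10^6)^(1/3) = 140.0 mm.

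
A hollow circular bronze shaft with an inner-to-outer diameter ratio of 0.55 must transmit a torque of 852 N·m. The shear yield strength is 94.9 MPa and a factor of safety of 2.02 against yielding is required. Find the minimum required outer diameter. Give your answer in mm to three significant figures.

τ_allow = 94.9/2.02 = 46.98 MPa.
For a hollow shaft τ = 16T/[πd_o³(1−k⁴)] with k = 0.55, so 1−k⁴ = 0.9085.
d_o³ = 16T/[π τ_allow (1−k⁴)] = 16×852000/(π×46.98×0.9085) = 101700 mm³.
d_o = 46.67 mm.

d_o = 46.7 mm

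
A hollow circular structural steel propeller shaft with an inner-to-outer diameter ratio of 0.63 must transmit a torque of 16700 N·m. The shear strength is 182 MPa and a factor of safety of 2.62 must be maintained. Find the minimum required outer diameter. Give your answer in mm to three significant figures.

d_o = 113 mm

τ_allow = 182/2.62 = 69.47 MPa.
For a hollow shaft τ = 16T/[πd_o³(1−k⁴)] with k = 0.63, so 1−k⁴ = 0.8425.
d_o³ = 16T/[π τ_allow (1−k⁴)] = 16×1.6700×10^7/(π×69.47×0.8425) = 1.453×10^6 mm³.
d_o = 113.3 mm.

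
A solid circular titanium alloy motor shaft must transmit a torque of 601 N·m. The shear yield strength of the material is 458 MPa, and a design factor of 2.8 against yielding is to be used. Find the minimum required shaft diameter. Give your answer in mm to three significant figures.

Allowable shear stress τ_allow = 458/2.8 = 163.6 MPa.
For a solid shaft τ = 16T/(πd³), so d³ = 16T/(π τ_allow) = 16×601000/(π×163.6) = 18710 mm³.
d = (18710)^(1/3) = 26.55 mm.

d = 26.5 mm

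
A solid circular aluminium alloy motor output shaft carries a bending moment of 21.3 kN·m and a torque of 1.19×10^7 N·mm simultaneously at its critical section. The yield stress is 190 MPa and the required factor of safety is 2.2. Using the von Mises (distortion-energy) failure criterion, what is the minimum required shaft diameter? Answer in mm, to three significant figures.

σ_allow = σ_y/n = 190/2.2 = 86.36 MPa.
For a solid shaft σ_b = 32M/(πd³) and τ = 16T/(πd³), so the von Mises stress is σ' = (16/πd³)·√(4M²+3T²).
√(4M²+3T²) = √(4×(2.130×10^7)² + 3×(1.190×10^7)²) = 4.732×10^7 N·mm.
d³ = 16×4.732×10^7/(π×86.36) = 2.791×10^6 mm³.
d = 140.8 mm.

d = 141 mm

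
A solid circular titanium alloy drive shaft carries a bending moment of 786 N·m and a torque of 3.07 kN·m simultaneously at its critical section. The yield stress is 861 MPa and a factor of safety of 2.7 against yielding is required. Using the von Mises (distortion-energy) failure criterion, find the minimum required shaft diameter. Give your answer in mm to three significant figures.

d = 44.6 mm

σ_allow = σ_y/n = 861/2.7 = 318.9 MPa.
For a solid shaft σ_b = 32M/(πd³) and τ = 16T/(πd³), so the von Mises stress is σ' = (16/πd³)·√(4M²+3T²).
√(4M²+3T²) = √(4×(786000)² + 3×(3.070×10^6)²) = 5.545×10^6 N·mm.
d³ = 16×5.545×10^6/(π×318.9) = 88560 mm³.
d = 44.57 mm.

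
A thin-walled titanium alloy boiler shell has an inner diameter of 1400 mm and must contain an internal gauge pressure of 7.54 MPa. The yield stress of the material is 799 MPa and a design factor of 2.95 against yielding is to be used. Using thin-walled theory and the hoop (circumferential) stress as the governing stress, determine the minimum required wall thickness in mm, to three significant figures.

σ_allow = 799/2.95 = 270.8 MPa.
Hoop stress σ_h = pD/(2t), so t = pD/(2σ_allow) = 7.54×1400/(2×270.8) = 19.49 mm.

t = 19.5 mm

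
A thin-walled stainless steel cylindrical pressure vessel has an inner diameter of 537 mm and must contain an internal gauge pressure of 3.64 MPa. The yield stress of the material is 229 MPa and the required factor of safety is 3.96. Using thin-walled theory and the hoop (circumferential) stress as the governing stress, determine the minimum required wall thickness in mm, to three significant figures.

t = 16.9 mm

σ_allow = 229/3.96 = 57.83 MPa.
Hoop stress σ_h = pD/(2t), so t = pD/(2σ_allow) = 3.64×537/(2×57.83) = 16.90 mm.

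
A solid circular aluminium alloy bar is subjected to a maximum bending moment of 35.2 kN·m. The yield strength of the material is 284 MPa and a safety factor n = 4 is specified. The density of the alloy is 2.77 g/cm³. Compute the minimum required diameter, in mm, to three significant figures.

σ_allow = 284/4 = 71.00 MPa.
For a solid circular section σ = 32M/(πd³), so d³ = 32M/(π σ_allow) = 32×3.5200×10^7/(π×71.00) = 5.050×10^6 mm³.
d = 171.6 mm.

d = 172 mm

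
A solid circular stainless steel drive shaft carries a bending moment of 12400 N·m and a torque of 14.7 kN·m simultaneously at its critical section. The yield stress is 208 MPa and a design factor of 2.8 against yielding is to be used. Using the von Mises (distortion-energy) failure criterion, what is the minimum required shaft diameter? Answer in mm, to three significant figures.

d = 135 mm

σ_allow = σ_y/n = 208/2.8 = 74.29 MPa.
For a solid shaft σ_b = 32M/(πd³) and τ = 16T/(πd³), so the von Mises stress is σ' = (16/πd³)·√(4M²+3T²).
√(4M²+3T²) = √(4×(1.240×10^7)² + 3×(1.470×10^7)²) = 3.554×10^7 N·mm.
d³ = 16×3.554×10^7/(π×74.29) = 2.437×10^6 mm³.
d = 134.6 mm.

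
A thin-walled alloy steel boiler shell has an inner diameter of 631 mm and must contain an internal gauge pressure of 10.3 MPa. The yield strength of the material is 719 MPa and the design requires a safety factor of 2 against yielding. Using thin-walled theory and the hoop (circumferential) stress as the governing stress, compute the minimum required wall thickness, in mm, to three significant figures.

σ_allow = 719/2 = 359.5 MPa.
Hoop stress σ_h = pD/(2t), so t = pD/(2σ_allow) = 10.3×631/(2×359.5) = 9.039 mm.

t = 9.04 mm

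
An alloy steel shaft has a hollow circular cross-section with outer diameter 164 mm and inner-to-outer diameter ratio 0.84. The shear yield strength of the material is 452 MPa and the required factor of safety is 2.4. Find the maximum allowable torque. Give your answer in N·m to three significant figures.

T_allow = 81900 N·m

τ_allow = 452/2.4 = 188.3 MPa.
For a hollow shaft T_allow = τ_allow·πd_o³(1−k⁴)/16 with 1−k⁴ = 0.5021, so πd_o³(1−k⁴)/16 = 434900 mm³.
T_allow = 188.3×434900 = 8.190×10^7 N·mm = 81900 N·m.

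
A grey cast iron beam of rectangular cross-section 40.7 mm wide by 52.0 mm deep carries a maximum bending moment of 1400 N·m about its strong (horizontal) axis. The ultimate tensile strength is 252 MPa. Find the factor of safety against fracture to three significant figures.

n = 3.30

Section modulus S = bh²/6 = 40.7×52.0²/6 = 18340 mm³.
σ = M/S = 1400000/18340 = 76.33 MPa.
n = 252/76.33 = 3.302.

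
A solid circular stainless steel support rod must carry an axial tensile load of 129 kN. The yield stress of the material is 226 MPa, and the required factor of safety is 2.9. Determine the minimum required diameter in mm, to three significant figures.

Allowable stress σ_allow = 226/2.9 = 77.93 MPa.
Required area A = F/σ_allow = 129000/77.93 = 1655 mm².
A = πd²/4 → d = √(4A/π) = 45.91 mm.

d = 45.9 mm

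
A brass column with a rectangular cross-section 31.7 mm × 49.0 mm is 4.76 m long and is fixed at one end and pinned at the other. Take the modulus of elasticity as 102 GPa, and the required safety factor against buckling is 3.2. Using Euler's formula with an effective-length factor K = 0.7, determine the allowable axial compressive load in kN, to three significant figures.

Buckling occurs about the weak axis: I_min = h·b³/12 = 49.0×31.7³/12 = 130100 mm⁴ (b = 31.7 mm is the smaller dimension).
Effective length L_e = KL = 0.7×4.76 m = 3332 mm.
Euler critical load P_cr = π²EI/L_e² = π²×102000×130100/3332² = 11790 N.
P_allow = P_cr/n = 11790/3.2 = 3686 N.

P_allow = 3.69 kN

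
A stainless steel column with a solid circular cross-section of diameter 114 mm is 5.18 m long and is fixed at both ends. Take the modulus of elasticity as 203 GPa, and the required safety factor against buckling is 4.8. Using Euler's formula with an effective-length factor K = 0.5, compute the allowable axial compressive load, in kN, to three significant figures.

I = πd⁴/64 = π×114⁴/64 = 8.291×10^6 mm⁴.
Effective length L_e = KL = 0.5×5.18 m = 2590 mm.
Euler critical load P_cr = π²EI/L_e² = π²×203000×8.291×10^6/2590² = 2.476×10^6 N.
P_allow = P_cr/n = 2.476×10^6/4.8 = 515900 N.

P_allow = 516 kN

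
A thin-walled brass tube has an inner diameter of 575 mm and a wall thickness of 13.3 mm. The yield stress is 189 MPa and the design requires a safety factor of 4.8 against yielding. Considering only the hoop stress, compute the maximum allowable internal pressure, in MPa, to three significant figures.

σ_allow = 189/4.8 = 39.38 MPa.
σ_h = pD/(2t) → p_allow = 2σ_allow t/D = 2×39.38×13.3/575 = 1.822 MPa.

p_allow = 1.82 MPa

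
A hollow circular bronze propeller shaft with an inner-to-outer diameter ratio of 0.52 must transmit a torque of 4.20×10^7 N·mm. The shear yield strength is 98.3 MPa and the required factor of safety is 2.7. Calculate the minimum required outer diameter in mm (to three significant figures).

d_o = 185 mm

τ_allow = 98.3/2.7 = 36.41 MPa.
For a hollow shaft τ = 16T/[πd_o³(1−k⁴)] with k = 0.52, so 1−k⁴ = 0.9269.
d_o³ = 16T/[π τ_allow (1−k⁴)] = 16×4.2000×10^7/(π×36.41×0.9269) = 6.339×10^6 mm³.
d_o = 185.1 mm.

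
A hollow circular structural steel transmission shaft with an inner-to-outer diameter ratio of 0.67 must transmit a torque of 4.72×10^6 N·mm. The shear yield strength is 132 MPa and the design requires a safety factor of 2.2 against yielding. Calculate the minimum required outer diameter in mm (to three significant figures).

τ_allow = 132/2.2 = 60.00 MPa.
For a hollow shaft τ = 16T/[πd_o³(1−k⁴)] with k = 0.67, so 1−k⁴ = 0.7985.
d_o³ = 16T/[π τ_allow (1−k⁴)] = 16×4720000/(π×60.00×0.7985) = 501800 mm³.
d_o = 79.46 mm.

d_o = 79.5 mm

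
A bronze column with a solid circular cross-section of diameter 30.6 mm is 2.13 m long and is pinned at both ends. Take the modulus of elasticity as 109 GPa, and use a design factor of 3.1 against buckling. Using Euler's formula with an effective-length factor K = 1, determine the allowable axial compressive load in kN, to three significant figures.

I = πd⁴/64 = π×30.6⁴/64 = 43040 mm⁴.
Effective length L_e = KL = 1×2.13 m = 2130 mm.
Euler critical load P_cr = π²EI/L_e² = π²×109000×43040/2130² = 10210 N.
P_allow = P_cr/n = 10210/3.1 = 3292 N.

P_allow = 3.29 kN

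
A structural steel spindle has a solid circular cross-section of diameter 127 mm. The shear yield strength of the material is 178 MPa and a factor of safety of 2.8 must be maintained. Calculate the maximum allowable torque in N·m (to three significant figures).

T_allow = 25600 N·m

τ_allow = 178/2.8 = 63.57 MPa.
For a solid shaft T_allow = τ_allow·πd³/16; πd³/16 = π×127³/16 = 402200 mm³.
T_allow = 63.57×402200 = 2.557×10^7 N·mm = 25570 N·m.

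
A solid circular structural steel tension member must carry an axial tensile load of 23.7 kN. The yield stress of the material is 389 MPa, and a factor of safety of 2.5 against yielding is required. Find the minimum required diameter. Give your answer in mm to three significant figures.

d = 13.9 mm

Allowable stress σ_allow = 389/2.5 = 155.6 MPa.
Required area A = F/σ_allow = 23700/155.6 = 152.3 mm².
A = πd²/4 → d = √(4A/π) = 13.93 mm.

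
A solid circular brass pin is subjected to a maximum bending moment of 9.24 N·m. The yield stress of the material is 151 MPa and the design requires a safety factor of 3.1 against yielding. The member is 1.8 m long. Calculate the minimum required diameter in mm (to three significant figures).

d = 12.5 mm

σ_allow = 151/3.1 = 48.71 MPa.
For a solid circular section σ = 32M/(πd³), so d³ = 32M/(π σ_allow) = 32×9240.0/(π×48.71) = 1932 mm³.
d = 12.46 mm.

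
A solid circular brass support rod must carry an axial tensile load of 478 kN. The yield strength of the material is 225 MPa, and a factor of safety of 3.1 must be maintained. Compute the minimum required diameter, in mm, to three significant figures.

d = 91.6 mm

Allowable stress σ_allow = 225/3.1 = 72.58 MPa.
Required area A = F/σ_allow = 478000/72.58 = 6586 mm².
A = πd²/4 → d = √(4A/π) = 91.57 mm.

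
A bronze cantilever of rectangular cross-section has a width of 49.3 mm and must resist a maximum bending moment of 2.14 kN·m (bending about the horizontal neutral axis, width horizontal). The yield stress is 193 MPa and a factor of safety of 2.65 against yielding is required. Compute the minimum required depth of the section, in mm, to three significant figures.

h = 59.8 mm

σ_allow = 193/2.65 = 72.83 MPa.
For a rectangular section σ = 6M/(bh²), so h² = 6M/(b σ_allow) = 6×2140000/(49.3×72.83) = 3576 mm².
h = 59.80 mm.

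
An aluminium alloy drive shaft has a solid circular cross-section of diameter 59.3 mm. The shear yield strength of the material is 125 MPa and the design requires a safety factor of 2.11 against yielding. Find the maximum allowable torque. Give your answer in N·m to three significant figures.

T_allow = 2430 N·m

τ_allow = 125/2.11 = 59.24 MPa.
For a solid shaft T_allow = τ_allow·πd³/16; πd³/16 = π×59.3³/16 = 40940 mm³.
T_allow = 59.24×40940 = 2.426×10^6 N·mm = 2426 N·m.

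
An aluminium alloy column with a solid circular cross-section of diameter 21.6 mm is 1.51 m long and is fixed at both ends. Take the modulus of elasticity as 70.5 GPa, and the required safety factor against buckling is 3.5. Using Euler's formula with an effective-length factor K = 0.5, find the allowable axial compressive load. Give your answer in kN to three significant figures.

I = πd⁴/64 = π×21.6⁴/64 = 10690 mm⁴.
Effective length L_e = KL = 0.5×1.51 m = 755.0 mm.
Euler critical load P_cr = π²EI/L_e² = π²×70500×10690/755.0² = 13040 N.
P_allow = P_cr/n = 13040/3.5 = 3727 N.

P_allow = 3.73 kN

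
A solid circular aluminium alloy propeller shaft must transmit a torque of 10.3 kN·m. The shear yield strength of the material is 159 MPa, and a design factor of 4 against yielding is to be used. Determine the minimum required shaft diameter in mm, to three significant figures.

d = 110 mm

Allowable shear stress τ_allow = 159/4 = 39.75 MPa.
For a solid shaft τ = 16T/(πd³), so d³ = 16T/(π τ_allow) = 16×1.0300×10^7/(π×39.75) = 1.320×10^6 mm³.
d = (1.320×10^6)^(1/3) = 109.7 mm.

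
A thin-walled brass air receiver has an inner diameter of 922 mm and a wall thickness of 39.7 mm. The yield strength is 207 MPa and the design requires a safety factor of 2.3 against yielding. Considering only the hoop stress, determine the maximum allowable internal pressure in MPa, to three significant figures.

σ_allow = 207/2.3 = 90.00 MPa.
σ_h = pD/(2t) → p_allow = 2σ_allow t/D = 2×90.00×39.7/922 = 7.751 MPa.

p_allow = 7.75 MPa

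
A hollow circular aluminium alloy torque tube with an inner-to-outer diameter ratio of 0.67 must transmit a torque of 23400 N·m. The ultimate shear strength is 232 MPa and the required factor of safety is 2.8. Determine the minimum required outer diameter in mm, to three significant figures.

τ_allow = 232/2.8 = 82.86 MPa.
For a hollow shaft τ = 16T/[πd_o³(1−k⁴)] with k = 0.67, so 1−k⁴ = 0.7985.
d_o³ = 16T/[π τ_allow (1−k⁴)] = 16×2.3400×10^7/(π×82.86×0.7985) = 1.801×10^6 mm³.
d_o = 121.7 mm.

d_o = 122 mm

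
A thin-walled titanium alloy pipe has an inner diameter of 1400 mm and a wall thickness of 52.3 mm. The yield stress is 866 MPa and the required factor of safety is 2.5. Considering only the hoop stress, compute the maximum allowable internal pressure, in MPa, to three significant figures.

p_allow = 25.9 MPa

σ_allow = 866/2.5 = 346.4 MPa.
σ_h = pD/(2t) → p_allow = 2σ_allow t/D = 2×346.4×52.3/1400 = 25.88 MPa.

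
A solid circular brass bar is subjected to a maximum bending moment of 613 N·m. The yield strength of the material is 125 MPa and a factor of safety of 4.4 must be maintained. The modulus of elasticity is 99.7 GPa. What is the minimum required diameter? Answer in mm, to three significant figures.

d = 60.3 mm

σ_allow = 125/4.4 = 28.41 MPa.
For a solid circular section σ = 32M/(πd³), so d³ = 32M/(π σ_allow) = 32×613000/(π×28.41) = 219800 mm³.
d = 60.35 mm.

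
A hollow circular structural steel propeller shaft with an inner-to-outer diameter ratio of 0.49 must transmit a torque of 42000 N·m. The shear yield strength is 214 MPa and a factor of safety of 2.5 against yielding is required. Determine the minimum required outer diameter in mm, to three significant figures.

τ_allow = 214/2.5 = 85.60 MPa.
For a hollow shaft τ = 16T/[πd_o³(1−k⁴)] with k = 0.49, so 1−k⁴ = 0.9424.
d_o³ = 16T/[π τ_allow (1−k⁴)] = 16×4.2000×10^7/(π×85.60×0.9424) = 2.652×10^6 mm³.
d_o = 138.4 mm.

d_o = 138 mm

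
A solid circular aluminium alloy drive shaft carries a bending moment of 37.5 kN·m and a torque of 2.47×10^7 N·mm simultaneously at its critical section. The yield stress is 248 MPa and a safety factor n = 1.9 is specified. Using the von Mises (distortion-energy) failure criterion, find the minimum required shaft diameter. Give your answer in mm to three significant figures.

d = 150 mm

σ_allow = σ_y/n = 248/1.9 = 130.5 MPa.
For a solid shaft σ_b = 32M/(πd³) and τ = 16T/(πd³), so the von Mises stress is σ' = (16/πd³)·√(4M²+3T²).
√(4M²+3T²) = √(4×(3.750×10^7)² + 3×(2.470×10^7)²) = 8.634×10^7 N·mm.
d³ = 16×8.634×10^7/(π×130.5) = 3.369×10^6 mm³.
d = 149.9 mm.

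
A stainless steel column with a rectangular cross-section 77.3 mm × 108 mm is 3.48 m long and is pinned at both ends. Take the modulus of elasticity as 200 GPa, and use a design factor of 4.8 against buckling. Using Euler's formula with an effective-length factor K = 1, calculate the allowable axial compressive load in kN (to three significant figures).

P_allow = 141 kN

Buckling occurs about the weak axis: I_min = h·b³/12 = 108×77.3³/12 = 4.157×10^6 mm⁴ (b = 77.3 mm is the smaller dimension).
Effective length L_e = KL = 1×3.48 m = 3480 mm.
Euler critical load P_cr = π²EI/L_e² = π²×200000×4.157×10^6/3480² = 677600 N.
P_allow = P_cr/n = 677600/4.8 = 141200 N.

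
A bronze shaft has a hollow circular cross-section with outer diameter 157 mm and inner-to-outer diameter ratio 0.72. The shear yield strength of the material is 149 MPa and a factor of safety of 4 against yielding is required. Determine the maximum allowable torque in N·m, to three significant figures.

τ_allow = 149/4 = 37.25 MPa.
For a hollow shaft T_allow = τ_allow·πd_o³(1−k⁴)/16 with 1−k⁴ = 0.7313, so πd_o³(1−k⁴)/16 = 555700 mm³.
T_allow = 37.25×555700 = 2.070×10^7 N·mm = 20700 N·m.

T_allow = 20700 N·m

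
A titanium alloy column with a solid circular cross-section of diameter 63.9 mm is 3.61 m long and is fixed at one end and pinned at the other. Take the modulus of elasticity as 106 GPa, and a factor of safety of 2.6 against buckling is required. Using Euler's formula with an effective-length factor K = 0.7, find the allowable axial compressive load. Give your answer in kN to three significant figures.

I = πd⁴/64 = π×63.9⁴/64 = 818400 mm⁴.
Effective length L_e = KL = 0.7×3.61 m = 2527 mm.
Euler critical load P_cr = π²EI/L_e² = π²×106000×818400/2527² = 134100 N.
P_allow = P_cr/n = 134100/2.6 = 51570 N.

P_allow = 51.6 kN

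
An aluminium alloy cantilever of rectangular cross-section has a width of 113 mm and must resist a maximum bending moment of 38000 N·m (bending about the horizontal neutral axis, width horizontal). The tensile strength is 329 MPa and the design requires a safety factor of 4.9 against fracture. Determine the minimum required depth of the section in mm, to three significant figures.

h = 173 mm

σ_allow = 329/4.9 = 67.14 MPa.
For a rectangular section σ = 6M/(bh²), so h² = 6M/(b σ_allow) = 6×3.8000×10^7/(113×67.14) = 30050 mm².
h = 173.4 mm.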